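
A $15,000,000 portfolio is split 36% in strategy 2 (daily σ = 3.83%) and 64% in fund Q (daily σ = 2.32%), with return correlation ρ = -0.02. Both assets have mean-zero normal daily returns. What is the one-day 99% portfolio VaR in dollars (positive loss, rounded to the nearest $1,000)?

σ_p² = 0.36²·3.83² + 0.64²·2.32² + 2·-0.02·0.36·0.64·3.83·2.32 = 4.0238 (%²).
σ_p = √4.0238 = 2.006%.
At 99%, z = 2.326.
VaR = 2.326 × 2.006% = 4.666%; on $15,000,000 that is $699,900.

$700,000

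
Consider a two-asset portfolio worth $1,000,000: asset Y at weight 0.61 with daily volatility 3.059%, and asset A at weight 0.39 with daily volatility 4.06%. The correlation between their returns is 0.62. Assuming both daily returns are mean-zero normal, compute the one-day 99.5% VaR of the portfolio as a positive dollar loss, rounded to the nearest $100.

$80,000

σ_p² = 0.61²·3.059² + 0.39²·4.06² + 2·0.62·0.61·0.39·3.059·4.06 = 9.6528 (%²).
σ_p = √9.6528 = 3.107%.
At 99.5%, z = 2.576.
VaR = 2.576 × 3.107% = 8.004%; on $1,000,000 that is $80,040.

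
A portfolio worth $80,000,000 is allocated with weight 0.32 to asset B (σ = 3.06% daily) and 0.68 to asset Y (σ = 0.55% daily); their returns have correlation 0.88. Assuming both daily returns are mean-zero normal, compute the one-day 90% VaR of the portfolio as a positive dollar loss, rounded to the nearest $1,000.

$1,354,000

σ_p² = 0.32²·3.06² + 0.68²·0.55² + 2·0.88·0.32·0.68·3.06·0.55 = 1.7433 (%²).
σ_p = √1.7433 = 1.320%.
At 90%, z = 1.282.
VaR = 1.282 × 1.320% = 1.692%; on $80,000,000 that is $1,353,600.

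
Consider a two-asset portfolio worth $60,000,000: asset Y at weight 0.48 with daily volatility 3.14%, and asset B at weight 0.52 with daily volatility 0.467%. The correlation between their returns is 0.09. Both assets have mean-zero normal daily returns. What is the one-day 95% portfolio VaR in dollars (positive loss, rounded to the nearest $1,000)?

σ_p² = 0.48²·3.14² + 0.52²·0.467² + 2·0.09·0.48·0.52·3.14·0.467 = 2.3965 (%²).
σ_p = √2.3965 = 1.548%.
At 95%, z = 1.645.
VaR = 1.645 × 1.548% = 2.546%; on $60,000,000 that is $1,527,600.

$1,528,000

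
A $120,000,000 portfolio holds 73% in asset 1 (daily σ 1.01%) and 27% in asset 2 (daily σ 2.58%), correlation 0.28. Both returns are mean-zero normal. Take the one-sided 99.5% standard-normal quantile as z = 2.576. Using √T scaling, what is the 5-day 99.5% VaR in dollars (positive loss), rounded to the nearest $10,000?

σ_p = √(0.73²·1.01² + 0.27²·2.58² + 2·0.28·0.73·0.27·1.01·2.58) = 1.147%.
σ_{5d} = 1.147% × √5 = 2.565%.
VaR = 2.576 × 2.565% = 6.607%; on $120,000,000 that is $7,928,400.

$7,930,000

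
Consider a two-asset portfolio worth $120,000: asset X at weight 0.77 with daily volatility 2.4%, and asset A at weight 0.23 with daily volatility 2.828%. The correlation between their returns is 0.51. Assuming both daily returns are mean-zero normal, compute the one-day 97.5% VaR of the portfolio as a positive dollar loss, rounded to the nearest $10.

σ_p² = 0.77²·2.4² + 0.23²·2.828² + 2·0.51·0.77·0.23·2.4·2.828 = 5.0642 (%²).
σ_p = √5.0642 = 2.250%.
At 97.5%, z = 1.960.
VaR = 1.960 × 2.250% = 4.410%; on $120,000 that is $5,292.

$5,290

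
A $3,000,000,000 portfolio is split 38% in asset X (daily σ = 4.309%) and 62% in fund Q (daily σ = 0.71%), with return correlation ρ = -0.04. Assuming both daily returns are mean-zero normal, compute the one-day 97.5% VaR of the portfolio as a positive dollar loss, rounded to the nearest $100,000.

$98,700,000

σ_p² = 0.38²·4.309² + 0.62²·0.71² + 2·-0.04·0.38·0.62·4.309·0.71 = 2.8173 (%²).
σ_p = √2.8173 = 1.678%.
At 97.5%, z = 1.960.
VaR = 1.960 × 1.678% = 3.289%; on $3,000,000,000 that is $98,670,000.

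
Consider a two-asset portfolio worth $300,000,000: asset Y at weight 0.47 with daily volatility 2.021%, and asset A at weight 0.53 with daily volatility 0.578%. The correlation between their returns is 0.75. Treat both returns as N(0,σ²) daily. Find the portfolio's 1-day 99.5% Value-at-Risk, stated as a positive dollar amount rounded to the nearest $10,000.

$9,250,000

σ_p² = 0.47²·2.021² + 0.53²·0.578² + 2·0.75·0.47·0.53·2.021·0.578 = 1.4326 (%²).
σ_p = √1.4326 = 1.197%.
At 99.5%, z = 2.576.
VaR = 2.576 × 1.197% = 3.083%; on $300,000,000 that is $9,249,000.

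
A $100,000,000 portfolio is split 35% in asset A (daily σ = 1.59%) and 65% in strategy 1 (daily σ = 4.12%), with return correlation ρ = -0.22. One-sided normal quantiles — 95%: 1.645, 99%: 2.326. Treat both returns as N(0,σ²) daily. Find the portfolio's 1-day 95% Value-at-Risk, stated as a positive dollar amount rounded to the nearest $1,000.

σ_p² = 0.35²·1.59² + 0.65²·4.12² + 2·-0.22·0.35·0.65·1.59·4.12 = 6.8256 (%²).
σ_p = √6.8256 = 2.613%.
VaR = 1.645 × 2.613% = 4.298%; on $100,000,000 that is $4,298,000.

$4,298,000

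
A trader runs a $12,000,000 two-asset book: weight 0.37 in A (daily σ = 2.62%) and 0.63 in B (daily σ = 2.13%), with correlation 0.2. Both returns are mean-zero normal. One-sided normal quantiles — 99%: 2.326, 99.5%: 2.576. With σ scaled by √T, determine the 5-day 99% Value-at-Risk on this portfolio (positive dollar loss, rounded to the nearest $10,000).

σ_p = √(0.37²·2.62² + 0.63²·2.13² + 2·0.2·0.37·0.63·2.62·2.13) = 1.806%.
σ_{5d} = 1.806% × √5 = 4.038%.
VaR = 2.326 × 4.038% = 9.392%; on $12,000,000 that is $1,127,040.

$1,130,000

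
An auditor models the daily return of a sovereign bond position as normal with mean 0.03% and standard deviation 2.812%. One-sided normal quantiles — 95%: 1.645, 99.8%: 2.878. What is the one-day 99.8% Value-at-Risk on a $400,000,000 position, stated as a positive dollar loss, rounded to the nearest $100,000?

VaR = −μ + z·σ = −(0.03%) + 2.878 × 2.812% = 8.063%.
On $400,000,000: 0.08063 × $400,000,000 = $32,252,000.

$32,300,000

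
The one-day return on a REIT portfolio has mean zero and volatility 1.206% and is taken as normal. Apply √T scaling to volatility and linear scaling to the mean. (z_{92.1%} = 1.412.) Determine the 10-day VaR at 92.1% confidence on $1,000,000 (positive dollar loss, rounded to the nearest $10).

$53,850

σ_{10d} = 1.206% × √10 = 3.814%.
VaR = 1.412 × 3.814% = 5.385%.
On $1,000,000: 0.05385 × $1,000,000 = $53,850.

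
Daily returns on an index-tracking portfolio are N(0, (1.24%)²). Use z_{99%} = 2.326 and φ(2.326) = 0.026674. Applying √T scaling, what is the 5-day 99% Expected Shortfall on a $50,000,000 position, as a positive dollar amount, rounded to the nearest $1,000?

σ_{5d} = 1.24% × √5 = 2.773%.
ES multiplier = φ(z)/(1−α) = 0.026674/0.01 = 2.667.
ES = 2.773% × 2.667 = 7.396%; on $50,000,000: $3,698,000.

$3,698,000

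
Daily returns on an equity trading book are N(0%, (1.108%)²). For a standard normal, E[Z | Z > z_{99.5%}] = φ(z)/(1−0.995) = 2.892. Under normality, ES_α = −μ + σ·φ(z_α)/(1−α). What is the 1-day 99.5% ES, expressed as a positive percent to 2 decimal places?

ES = 1.108% × 2.892 = 3.204%.

3.20%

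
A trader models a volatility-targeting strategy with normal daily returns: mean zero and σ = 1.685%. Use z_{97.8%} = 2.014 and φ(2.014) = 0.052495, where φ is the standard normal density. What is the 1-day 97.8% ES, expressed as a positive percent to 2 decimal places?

4.02%

Tail multiplier: φ(z)/(1−α) = 0.052495 / 0.022 = 2.386.
ES = 1.685% × 2.386 = 4.020%.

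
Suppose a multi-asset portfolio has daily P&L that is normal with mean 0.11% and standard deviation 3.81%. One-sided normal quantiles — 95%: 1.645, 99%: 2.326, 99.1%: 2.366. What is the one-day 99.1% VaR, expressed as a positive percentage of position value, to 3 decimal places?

8.904%

VaR = −μ + z·σ = −(0.11%) + 2.366 × 3.81% = 8.904%.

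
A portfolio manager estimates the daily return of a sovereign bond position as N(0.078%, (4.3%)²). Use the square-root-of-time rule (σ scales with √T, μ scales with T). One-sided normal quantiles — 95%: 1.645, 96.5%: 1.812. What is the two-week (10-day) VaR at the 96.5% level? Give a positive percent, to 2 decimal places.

σ_{10d} = 4.3% × √10 = 13.598%; μ_{10d} = 10 × 0.078% = 0.780%.
VaR = −(0.780%) + 1.812 × 13.598% = 23.860%.

23.86%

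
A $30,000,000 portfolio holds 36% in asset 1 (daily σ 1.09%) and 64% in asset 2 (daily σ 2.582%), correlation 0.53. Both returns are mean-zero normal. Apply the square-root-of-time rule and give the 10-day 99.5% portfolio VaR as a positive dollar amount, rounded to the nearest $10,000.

σ_p = √(0.36²·1.09² + 0.64²·2.582² + 2·0.53·0.36·0.64·1.09·2.582) = 1.890%.
σ_{10d} = 1.890% × √10 = 5.977%.
z(99.5%) = 2.576.
VaR = 2.576 × 5.977% = 15.397%; on $30,000,000 that is $4,619,100.

$4,620,000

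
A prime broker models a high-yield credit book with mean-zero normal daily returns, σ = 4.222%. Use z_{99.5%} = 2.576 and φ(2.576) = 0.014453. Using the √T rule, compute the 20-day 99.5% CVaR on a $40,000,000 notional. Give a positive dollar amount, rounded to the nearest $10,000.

$21,830,000

σ_{20d} = 4.222% × √20 = 18.881%.
ES multiplier = φ(z)/(1−α) = 0.014453/0.005 = 2.891.
ES = 18.881% × 2.891 = 54.585%; on $40,000,000: $21,834,000.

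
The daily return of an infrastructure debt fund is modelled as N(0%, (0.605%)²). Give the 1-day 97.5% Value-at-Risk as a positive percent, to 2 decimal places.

1.19%

At 97.5% one-sided, z = 1.960.
VaR = z·σ = 1.960 × 0.605% = 1.186%.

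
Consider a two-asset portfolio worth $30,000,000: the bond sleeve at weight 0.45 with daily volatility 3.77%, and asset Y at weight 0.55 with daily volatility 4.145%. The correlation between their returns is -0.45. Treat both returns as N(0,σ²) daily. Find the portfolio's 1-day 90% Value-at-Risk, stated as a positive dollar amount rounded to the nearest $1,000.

$824,000

σ_p² = 0.45²·3.77² + 0.55²·4.145² + 2·-0.45·0.45·0.55·3.77·4.145 = 4.5945 (%²).
σ_p = √4.5945 = 2.143%.
At 90%, z = 1.282.
VaR = 1.282 × 2.143% = 2.747%; on $30,000,000 that is $824,100.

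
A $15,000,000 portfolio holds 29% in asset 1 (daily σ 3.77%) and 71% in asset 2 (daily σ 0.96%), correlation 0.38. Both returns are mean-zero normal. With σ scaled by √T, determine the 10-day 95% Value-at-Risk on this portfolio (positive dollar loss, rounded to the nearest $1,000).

σ_p = √(0.29²·3.77² + 0.71²·0.96² + 2·0.38·0.29·0.71·3.77·0.96) = 1.492%.
σ_{10d} = 1.492% × √10 = 4.718%.
z(95%) = 1.645.
VaR = 1.645 × 4.718% = 7.761%; on $15,000,000 that is $1,164,150.

$1,164,000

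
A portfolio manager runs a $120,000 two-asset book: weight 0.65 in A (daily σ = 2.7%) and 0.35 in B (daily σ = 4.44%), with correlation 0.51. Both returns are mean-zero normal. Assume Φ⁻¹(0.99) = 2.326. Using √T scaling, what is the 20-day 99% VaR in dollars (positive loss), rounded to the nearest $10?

σ_p = √(0.65²·2.7² + 0.35²·4.44² + 2·0.51·0.65·0.35·2.7·4.44) = 2.877%.
σ_{20d} = 2.877% × √20 = 12.866%.
VaR = 2.326 × 12.866% = 29.926%; on $120,000 that is $35,911.

$35,910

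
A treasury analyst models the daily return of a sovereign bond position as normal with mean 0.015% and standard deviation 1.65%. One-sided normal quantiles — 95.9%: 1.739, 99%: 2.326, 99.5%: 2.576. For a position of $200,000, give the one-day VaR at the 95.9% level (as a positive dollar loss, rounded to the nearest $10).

VaR = −μ + z·σ = −(0.015%) + 1.739 × 1.65% = 2.854%.
On $200,000: 0.02854 × $200,000 = $5,708.

$5,710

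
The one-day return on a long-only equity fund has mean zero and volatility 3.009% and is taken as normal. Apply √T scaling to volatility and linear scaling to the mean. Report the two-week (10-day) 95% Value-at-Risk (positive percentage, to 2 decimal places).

15.65%

At 95%, z = 1.645.
σ_{10d} = 3.009% × √10 = 9.515%.
VaR = 1.645 × 9.515% = 15.652%.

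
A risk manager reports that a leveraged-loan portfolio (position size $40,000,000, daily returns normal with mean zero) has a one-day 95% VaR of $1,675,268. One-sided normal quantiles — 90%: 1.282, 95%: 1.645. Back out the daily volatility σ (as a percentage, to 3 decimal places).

2.546%

VaR as a fraction: $1,675,268 / $40,000,000 = 4.188%.
σ = VaR / z = 4.188% / 1.645 = 2.546%.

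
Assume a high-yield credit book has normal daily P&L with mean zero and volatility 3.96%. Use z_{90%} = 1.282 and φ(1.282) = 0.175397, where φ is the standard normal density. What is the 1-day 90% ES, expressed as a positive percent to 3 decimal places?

6.946%

Tail multiplier: φ(z)/(1−α) = 0.175397 / 0.1 = 1.754.
ES = 3.96% × 1.754 = 6.946%.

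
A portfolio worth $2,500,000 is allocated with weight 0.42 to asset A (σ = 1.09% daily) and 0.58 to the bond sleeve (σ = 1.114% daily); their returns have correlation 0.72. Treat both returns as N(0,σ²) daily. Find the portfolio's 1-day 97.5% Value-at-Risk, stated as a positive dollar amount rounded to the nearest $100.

$50,300

σ_p² = 0.42²·1.09² + 0.58²·1.114² + 2·0.72·0.42·0.58·1.09·1.114 = 1.0530 (%²).
σ_p = √1.0530 = 1.026%.
At 97.5%, z = 1.960.
VaR = 1.960 × 1.026% = 2.011%; on $2,500,000 that is $50,275.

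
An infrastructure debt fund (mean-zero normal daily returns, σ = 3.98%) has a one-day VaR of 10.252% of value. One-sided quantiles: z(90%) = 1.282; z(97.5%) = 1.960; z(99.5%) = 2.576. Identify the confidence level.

99.5%

Implied z = VaR/σ = 10.252 / 3.98 = 2.576.
This matches z(99.5%) = 2.576.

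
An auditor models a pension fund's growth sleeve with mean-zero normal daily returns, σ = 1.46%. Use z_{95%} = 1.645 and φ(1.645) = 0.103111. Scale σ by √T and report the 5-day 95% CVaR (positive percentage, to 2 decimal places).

σ_{5d} = 1.46% × √5 = 3.265%.
ES multiplier = φ(z)/(1−α) = 0.103111/0.05 = 2.062.
ES = 3.265% × 2.062 = 6.732%.

6.73%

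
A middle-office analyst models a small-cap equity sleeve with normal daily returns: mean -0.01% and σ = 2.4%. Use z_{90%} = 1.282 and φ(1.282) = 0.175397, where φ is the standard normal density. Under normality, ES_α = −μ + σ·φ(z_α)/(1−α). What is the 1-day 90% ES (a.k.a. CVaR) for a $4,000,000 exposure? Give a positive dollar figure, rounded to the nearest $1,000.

$169,000

Tail multiplier: φ(z)/(1−α) = 0.175397 / 0.1 = 1.754.
ES = −(-0.01%) + 2.4% × 1.754 = 4.220%.
On $4,000,000: 0.04220 × $4,000,000 = $168,800.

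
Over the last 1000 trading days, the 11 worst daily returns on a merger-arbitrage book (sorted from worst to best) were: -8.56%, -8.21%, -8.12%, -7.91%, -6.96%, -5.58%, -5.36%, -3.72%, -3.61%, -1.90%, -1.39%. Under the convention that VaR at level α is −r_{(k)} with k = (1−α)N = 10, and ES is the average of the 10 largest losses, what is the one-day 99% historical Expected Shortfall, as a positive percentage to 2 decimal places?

5.99%

The 10 worst returns sum to -59.93%.
ES = −(-59.93%) / 10 = 5.993% ≈ 5.99%.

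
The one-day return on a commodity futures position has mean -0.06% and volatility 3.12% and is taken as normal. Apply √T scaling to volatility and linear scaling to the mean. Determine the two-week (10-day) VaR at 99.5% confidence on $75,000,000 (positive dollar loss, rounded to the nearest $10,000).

At 99.5%, z = 2.576.
σ_{10d} = 3.12% × √10 = 9.866%; μ_{10d} = 10 × -0.06% = -0.600%.
VaR = −(-0.600%) + 2.576 × 9.866% = 26.015%.
On $75,000,000: 0.26015 × $75,000,000 = $19,511,250.

$19,510,000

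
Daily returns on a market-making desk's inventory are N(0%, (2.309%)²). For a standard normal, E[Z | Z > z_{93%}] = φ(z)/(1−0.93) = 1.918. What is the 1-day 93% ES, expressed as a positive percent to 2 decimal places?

ES = 2.309% × 1.918 = 4.429%.

4.43%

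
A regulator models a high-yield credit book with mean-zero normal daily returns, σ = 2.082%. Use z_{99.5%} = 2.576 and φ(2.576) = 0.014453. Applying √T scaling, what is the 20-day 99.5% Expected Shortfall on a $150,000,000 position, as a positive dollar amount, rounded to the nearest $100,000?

$40,400,000

σ_{20d} = 2.082% × √20 = 9.311%.
ES multiplier = φ(z)/(1−α) = 0.014453/0.005 = 2.891.
ES = 9.311% × 2.891 = 26.918%; on $150,000,000: $40,377,000.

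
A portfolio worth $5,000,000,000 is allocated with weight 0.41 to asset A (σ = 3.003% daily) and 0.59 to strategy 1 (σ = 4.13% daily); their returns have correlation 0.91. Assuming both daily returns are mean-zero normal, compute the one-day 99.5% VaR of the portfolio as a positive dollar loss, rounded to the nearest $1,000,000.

σ_p² = 0.41²·3.003² + 0.59²·4.13² + 2·0.91·0.41·0.59·3.003·4.13 = 12.9137 (%²).
σ_p = √12.9137 = 3.594%.
At 99.5%, z = 2.576.
VaR = 2.576 × 3.594% = 9.258%; on $5,000,000,000 that is $462,900,000.

$463,000,000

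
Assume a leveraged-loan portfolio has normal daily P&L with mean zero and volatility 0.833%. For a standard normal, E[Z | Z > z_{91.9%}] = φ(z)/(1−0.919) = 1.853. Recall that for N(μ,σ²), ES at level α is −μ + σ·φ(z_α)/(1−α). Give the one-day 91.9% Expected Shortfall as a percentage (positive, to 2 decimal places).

1.54%

ES = 0.833% × 1.853 = 1.544%.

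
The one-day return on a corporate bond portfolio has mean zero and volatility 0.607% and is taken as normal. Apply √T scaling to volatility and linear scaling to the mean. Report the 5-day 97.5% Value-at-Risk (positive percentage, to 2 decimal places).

At 97.5%, z = 1.960.
σ_{5d} = 0.607% × √5 = 1.357%.
VaR = 1.960 × 1.357% = 2.660%.

2.66%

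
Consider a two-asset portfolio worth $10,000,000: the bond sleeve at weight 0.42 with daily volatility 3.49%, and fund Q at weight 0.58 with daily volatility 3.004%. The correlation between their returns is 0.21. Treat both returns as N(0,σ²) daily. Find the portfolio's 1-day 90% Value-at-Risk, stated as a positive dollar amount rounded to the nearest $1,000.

$321,000

σ_p² = 0.42²·3.49² + 0.58²·3.004² + 2·0.21·0.42·0.58·3.49·3.004 = 6.2569 (%²).
σ_p = √6.2569 = 2.501%.
At 90%, z = 1.282.
VaR = 1.282 × 2.501% = 3.206%; on $10,000,000 that is $320,600.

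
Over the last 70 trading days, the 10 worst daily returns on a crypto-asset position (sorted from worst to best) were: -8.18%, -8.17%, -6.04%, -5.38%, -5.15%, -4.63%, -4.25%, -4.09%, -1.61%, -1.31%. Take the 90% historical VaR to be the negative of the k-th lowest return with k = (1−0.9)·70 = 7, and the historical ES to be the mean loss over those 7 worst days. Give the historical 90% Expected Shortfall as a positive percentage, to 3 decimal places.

5.971%

The 7 worst returns sum to -41.80%.
ES = −(-41.80%) / 7 = 5.9714…% ≈ 5.971%.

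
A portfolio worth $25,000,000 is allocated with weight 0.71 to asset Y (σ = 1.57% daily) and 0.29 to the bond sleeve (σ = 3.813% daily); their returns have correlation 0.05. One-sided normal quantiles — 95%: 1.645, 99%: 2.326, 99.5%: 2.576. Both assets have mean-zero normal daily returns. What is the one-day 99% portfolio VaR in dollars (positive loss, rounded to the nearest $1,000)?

σ_p² = 0.71²·1.57² + 0.29²·3.813² + 2·0.05·0.71·0.29·1.57·3.813 = 2.5885 (%²).
σ_p = √2.5885 = 1.609%.
VaR = 2.326 × 1.609% = 3.743%; on $25,000,000 that is $935,750.

$936,000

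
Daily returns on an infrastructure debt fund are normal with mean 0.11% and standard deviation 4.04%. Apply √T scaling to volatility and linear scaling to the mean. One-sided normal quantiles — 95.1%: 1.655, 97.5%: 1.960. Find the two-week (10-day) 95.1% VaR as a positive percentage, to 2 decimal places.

σ_{10d} = 4.04% × √10 = 12.776%; μ_{10d} = 10 × 0.11% = 1.100%.
VaR = −(1.100%) + 1.655 × 12.776% = 20.044%.

20.04%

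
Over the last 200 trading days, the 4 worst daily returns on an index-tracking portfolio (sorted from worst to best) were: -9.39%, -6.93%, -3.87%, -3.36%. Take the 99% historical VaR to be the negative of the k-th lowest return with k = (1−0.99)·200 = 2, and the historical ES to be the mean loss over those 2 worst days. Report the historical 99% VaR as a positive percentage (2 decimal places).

6.93%

k = 2; the 2nd lowest return is -6.93%, so VaR = 6.93%.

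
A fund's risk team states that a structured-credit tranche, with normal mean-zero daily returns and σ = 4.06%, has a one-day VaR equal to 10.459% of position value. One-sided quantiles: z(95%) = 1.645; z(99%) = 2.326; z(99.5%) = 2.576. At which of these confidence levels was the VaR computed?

Implied z = VaR/σ = 10.459 / 4.06 = 2.576.
This matches z(99.5%) = 2.576.

99.5%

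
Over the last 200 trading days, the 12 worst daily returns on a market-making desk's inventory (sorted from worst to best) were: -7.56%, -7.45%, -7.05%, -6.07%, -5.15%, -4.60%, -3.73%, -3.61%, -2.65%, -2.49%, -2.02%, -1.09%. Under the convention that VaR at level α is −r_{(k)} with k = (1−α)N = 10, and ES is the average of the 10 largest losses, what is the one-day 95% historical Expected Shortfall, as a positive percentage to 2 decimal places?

The 10 worst returns sum to -50.36%.
ES = −(-50.36%) / 10 = 5.036% ≈ 5.04%.

5.04%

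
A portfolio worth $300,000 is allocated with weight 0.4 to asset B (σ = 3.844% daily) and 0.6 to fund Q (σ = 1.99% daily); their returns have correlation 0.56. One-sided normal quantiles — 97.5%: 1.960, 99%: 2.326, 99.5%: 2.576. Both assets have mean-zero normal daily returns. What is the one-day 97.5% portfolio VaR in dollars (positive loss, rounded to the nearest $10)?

$14,220

σ_p² = 0.4²·3.844² + 0.6²·1.99² + 2·0.56·0.4·0.6·3.844·1.99 = 5.8461 (%²).
σ_p = √5.8461 = 2.418%.
VaR = 1.960 × 2.418% = 4.739%; on $300,000 that is $14,217.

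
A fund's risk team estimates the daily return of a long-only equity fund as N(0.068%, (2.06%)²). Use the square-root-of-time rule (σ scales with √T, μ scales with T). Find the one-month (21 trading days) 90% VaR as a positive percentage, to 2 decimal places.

At 90%, z = 1.282.
σ_{21d} = 2.06% × √21 = 9.440%; μ_{21d} = 21 × 0.068% = 1.428%.
VaR = −(1.428%) + 1.282 × 9.440% = 10.674%.

10.67%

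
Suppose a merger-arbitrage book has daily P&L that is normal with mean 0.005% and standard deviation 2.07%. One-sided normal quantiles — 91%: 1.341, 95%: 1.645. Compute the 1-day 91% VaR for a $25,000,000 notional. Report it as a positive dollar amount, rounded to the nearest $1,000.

$693,000

VaR = −μ + z·σ = −(0.005%) + 1.341 × 2.07% = 2.771%.
On $25,000,000: 0.02771 × $25,000,000 = $692,750.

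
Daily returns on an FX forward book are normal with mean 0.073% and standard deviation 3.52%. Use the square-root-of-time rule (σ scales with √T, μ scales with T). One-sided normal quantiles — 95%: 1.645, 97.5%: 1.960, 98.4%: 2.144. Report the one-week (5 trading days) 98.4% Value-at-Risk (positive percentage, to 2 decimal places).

16.51%

σ_{5d} = 3.52% × √5 = 7.871%; μ_{5d} = 5 × 0.073% = 0.365%.
VaR = −(0.365%) + 2.144 × 7.871% = 16.510%.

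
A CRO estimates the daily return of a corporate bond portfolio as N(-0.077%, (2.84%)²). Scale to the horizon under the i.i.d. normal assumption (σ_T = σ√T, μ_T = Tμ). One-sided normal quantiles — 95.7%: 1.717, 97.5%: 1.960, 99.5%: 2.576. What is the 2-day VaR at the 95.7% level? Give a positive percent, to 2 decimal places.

σ_{2d} = 2.84% × √2 = 4.016%; μ_{2d} = 2 × -0.077% = -0.154%.
VaR = −(-0.154%) + 1.717 × 4.016% = 7.049%.

7.05%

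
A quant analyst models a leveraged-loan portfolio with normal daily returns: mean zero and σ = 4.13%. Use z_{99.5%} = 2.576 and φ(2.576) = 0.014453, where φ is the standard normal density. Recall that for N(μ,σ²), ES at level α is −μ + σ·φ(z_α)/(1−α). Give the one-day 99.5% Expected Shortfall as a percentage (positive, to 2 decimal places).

11.94%

Tail multiplier: φ(z)/(1−α) = 0.014453 / 0.005 = 2.891.
ES = 4.13% × 2.891 = 11.940%.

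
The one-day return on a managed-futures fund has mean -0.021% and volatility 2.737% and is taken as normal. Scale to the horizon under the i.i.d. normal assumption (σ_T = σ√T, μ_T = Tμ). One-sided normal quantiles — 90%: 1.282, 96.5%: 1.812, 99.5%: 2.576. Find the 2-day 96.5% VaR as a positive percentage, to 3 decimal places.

σ_{2d} = 2.737% × √2 = 3.871%; μ_{2d} = 2 × -0.021% = -0.042%.
VaR = −(-0.042%) + 1.812 × 3.871% = 7.056%.

7.056%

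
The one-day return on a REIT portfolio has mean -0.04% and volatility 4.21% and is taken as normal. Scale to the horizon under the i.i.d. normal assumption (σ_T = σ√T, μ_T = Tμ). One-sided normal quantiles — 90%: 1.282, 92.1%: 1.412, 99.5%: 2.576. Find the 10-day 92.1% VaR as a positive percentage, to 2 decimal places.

σ_{10d} = 4.21% × √10 = 13.313%; μ_{10d} = 10 × -0.04% = -0.400%.
VaR = −(-0.400%) + 1.412 × 13.313% = 19.198%.

19.20%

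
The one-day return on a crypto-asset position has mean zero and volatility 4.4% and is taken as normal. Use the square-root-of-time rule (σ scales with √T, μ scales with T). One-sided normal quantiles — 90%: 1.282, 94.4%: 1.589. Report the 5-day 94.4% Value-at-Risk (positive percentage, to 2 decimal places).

15.63%

σ_{5d} = 4.4% × √5 = 9.839%.
VaR = 1.589 × 9.839% = 15.634%.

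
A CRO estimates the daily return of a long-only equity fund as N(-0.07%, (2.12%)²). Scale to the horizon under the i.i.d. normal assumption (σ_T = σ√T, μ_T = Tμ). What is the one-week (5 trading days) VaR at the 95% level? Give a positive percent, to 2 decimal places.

8.15%

At 95%, z = 1.645.
σ_{5d} = 2.12% × √5 = 4.740%; μ_{5d} = 5 × -0.07% = -0.350%.
VaR = −(-0.350%) + 1.645 × 4.740% = 8.147%.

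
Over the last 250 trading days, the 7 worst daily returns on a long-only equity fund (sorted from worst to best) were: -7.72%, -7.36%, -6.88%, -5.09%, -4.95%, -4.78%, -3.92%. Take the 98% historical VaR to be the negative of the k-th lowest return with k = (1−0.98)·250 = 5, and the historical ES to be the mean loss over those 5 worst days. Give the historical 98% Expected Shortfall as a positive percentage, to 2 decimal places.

6.40%

The 5 worst returns sum to -32.00%.
ES = −(-32.00%) / 5 = 6.4% ≈ 6.40%.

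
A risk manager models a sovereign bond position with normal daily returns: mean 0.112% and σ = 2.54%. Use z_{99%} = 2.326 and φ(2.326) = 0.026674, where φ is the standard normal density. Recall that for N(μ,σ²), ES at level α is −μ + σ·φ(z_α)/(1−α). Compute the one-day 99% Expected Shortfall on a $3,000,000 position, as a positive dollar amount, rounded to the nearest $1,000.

$200,000

Tail multiplier: φ(z)/(1−α) = 0.026674 / 0.01 = 2.667.
ES = −(0.112%) + 2.54% × 2.667 = 6.662%.
On $3,000,000: 0.06662 × $3,000,000 = $199,860.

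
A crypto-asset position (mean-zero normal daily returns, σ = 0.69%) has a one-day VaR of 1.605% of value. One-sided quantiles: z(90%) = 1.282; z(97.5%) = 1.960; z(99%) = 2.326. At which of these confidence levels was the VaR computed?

99%

Implied z = VaR/σ = 1.605 / 0.69 = 2.326.
This matches z(99%) = 2.326.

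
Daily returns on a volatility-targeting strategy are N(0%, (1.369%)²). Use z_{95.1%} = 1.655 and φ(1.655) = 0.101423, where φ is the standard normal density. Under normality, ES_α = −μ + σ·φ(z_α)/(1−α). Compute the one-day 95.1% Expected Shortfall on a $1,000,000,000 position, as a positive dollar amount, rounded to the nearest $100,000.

$28,300,000

Tail multiplier: φ(z)/(1−α) = 0.101423 / 0.049 = 2.070.
ES = 1.369% × 2.070 = 2.834%.
On $1,000,000,000: 0.02834 × $1,000,000,000 = $28,340,000.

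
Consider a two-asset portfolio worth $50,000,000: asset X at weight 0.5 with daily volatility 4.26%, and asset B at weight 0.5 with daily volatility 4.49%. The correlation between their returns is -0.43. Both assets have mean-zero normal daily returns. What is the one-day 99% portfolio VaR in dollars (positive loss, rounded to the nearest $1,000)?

σ_p² = 0.5²·4.26² + 0.5²·4.49² + 2·-0.43·0.5·0.5·4.26·4.49 = 5.4645 (%²).
σ_p = √5.4645 = 2.338%.
At 99%, z = 2.326.
VaR = 2.326 × 2.338% = 5.438%; on $50,000,000 that is $2,719,000.

$2,719,000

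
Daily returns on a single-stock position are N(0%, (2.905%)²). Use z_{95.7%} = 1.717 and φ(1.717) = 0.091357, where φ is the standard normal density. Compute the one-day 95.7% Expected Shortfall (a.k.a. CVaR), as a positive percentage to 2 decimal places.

Tail multiplier: φ(z)/(1−α) = 0.091357 / 0.043 = 2.125.
ES = 2.905% × 2.125 = 6.173%.

6.17%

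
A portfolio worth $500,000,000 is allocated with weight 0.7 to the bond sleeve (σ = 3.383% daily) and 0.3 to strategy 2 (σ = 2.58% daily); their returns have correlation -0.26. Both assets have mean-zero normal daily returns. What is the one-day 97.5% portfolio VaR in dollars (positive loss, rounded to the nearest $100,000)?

σ_p² = 0.7²·3.383² + 0.3²·2.58² + 2·-0.26·0.7·0.3·3.383·2.58 = 5.2539 (%²).
σ_p = √5.2539 = 2.292%.
At 97.5%, z = 1.960.
VaR = 1.960 × 2.292% = 4.492%; on $500,000,000 that is $22,460,000.

$22,500,000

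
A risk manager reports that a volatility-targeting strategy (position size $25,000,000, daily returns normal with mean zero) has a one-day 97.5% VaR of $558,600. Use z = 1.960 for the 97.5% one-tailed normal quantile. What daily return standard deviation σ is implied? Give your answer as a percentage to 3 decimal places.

1.140%

VaR as a fraction: $558,600 / $25,000,000 = 2.234%.
σ = VaR / z = 2.234% / 1.960 = 1.140%.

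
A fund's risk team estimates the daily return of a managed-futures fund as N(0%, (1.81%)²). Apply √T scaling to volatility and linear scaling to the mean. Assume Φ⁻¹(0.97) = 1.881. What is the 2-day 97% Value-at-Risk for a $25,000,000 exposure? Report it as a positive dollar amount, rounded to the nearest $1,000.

σ_{2d} = 1.81% × √2 = 2.560%.
VaR = 1.881 × 2.560% = 4.815%.
On $25,000,000: 0.04815 × $25,000,000 = $1,203,750.

$1,204,000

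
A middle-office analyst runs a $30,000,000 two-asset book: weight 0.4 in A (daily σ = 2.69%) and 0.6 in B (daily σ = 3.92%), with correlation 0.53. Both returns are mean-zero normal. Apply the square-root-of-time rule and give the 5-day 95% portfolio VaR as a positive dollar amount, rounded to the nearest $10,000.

σ_p = √(0.4²·2.69² + 0.6²·3.92² + 2·0.53·0.4·0.6·2.69·3.92) = 3.061%.
σ_{5d} = 3.061% × √5 = 6.845%.
z(95%) = 1.645.
VaR = 1.645 × 6.845% = 11.260%; on $30,000,000 that is $3,378,000.

$3,380,000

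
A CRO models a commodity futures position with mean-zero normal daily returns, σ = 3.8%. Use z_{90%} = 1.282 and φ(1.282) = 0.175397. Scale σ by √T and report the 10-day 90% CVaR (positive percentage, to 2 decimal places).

21.08%

σ_{10d} = 3.8% × √10 = 12.017%.
ES multiplier = φ(z)/(1−α) = 0.175397/0.1 = 1.754.
ES = 12.017% × 1.754 = 21.078%.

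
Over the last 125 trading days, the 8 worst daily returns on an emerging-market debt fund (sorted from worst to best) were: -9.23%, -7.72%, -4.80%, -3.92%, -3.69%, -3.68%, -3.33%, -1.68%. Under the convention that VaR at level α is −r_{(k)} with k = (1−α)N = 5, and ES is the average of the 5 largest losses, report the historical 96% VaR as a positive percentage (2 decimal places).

3.69%

k = 5; the 5th lowest return is -3.69%, so VaR = 3.69%.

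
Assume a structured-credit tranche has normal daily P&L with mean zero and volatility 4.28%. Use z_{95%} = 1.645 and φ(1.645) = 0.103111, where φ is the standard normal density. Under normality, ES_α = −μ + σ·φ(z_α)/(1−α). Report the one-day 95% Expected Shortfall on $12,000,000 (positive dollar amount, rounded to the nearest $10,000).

Tail multiplier: φ(z)/(1−α) = 0.103111 / 0.05 = 2.062.
ES = 4.28% × 2.062 = 8.825%.
On $12,000,000: 0.08825 × $12,000,000 = $1,059,000.

$1,060,000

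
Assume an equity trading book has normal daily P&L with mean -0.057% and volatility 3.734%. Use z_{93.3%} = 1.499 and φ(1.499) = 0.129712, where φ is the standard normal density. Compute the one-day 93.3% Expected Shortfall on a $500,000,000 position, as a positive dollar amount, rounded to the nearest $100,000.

$36,400,000

Tail multiplier: φ(z)/(1−α) = 0.129712 / 0.067 = 1.936.
ES = −(-0.057%) + 3.734% × 1.936 = 7.286%.
On $500,000,000: 0.07286 × $500,000,000 = $36,430,000.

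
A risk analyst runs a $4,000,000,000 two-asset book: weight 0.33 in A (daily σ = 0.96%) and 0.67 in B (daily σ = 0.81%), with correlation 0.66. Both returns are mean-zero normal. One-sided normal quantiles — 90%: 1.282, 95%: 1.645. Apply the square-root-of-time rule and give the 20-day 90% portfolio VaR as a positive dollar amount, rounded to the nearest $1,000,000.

$181,000,000

σ_p = √(0.33²·0.96² + 0.67²·0.81² + 2·0.66·0.33·0.67·0.96·0.81) = 0.789%.
σ_{20d} = 0.789% × √20 = 3.529%.
VaR = 1.282 × 3.529% = 4.524%; on $4,000,000,000 that is $180,960,000.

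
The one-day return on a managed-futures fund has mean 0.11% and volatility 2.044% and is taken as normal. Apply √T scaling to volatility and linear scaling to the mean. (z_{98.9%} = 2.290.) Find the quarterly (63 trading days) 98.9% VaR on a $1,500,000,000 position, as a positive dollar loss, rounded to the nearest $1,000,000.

σ_{63d} = 2.044% × √63 = 16.224%; μ_{63d} = 63 × 0.11% = 6.930%.
VaR = −(6.930%) + 2.290 × 16.224% = 30.223%.
On $1,500,000,000: 0.30223 × $1,500,000,000 = $453,345,000.

$453,000,000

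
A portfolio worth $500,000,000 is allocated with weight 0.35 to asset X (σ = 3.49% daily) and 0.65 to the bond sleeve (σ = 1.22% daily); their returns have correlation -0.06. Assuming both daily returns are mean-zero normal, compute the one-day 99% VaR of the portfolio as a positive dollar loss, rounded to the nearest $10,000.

σ_p² = 0.35²·3.49² + 0.65²·1.22² + 2·-0.06·0.35·0.65·3.49·1.22 = 2.0047 (%²).
σ_p = √2.0047 = 1.416%.
At 99%, z = 2.326.
VaR = 2.326 × 1.416% = 3.294%; on $500,000,000 that is $16,470,000.

$16,470,000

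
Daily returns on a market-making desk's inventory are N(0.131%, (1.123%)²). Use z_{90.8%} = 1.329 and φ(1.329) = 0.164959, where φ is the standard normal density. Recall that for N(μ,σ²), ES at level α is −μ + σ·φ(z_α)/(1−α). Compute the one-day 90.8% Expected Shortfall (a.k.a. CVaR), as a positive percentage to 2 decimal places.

Tail multiplier: φ(z)/(1−α) = 0.164959 / 0.092 = 1.793.
ES = −(0.131%) + 1.123% × 1.793 = 1.883%.

1.88%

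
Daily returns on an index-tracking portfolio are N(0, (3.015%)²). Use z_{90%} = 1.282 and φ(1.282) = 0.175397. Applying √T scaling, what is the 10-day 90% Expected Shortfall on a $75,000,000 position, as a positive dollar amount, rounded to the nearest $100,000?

σ_{10d} = 3.015% × √10 = 9.534%.
ES multiplier = φ(z)/(1−α) = 0.175397/0.1 = 1.754.
ES = 9.534% × 1.754 = 16.723%; on $75,000,000: $12,542,250.

$12,500,000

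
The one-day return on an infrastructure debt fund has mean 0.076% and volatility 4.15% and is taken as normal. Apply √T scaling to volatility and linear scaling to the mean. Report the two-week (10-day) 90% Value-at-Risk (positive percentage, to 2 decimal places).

16.06%

At 90%, z = 1.282.
σ_{10d} = 4.15% × √10 = 13.123%; μ_{10d} = 10 × 0.076% = 0.760%.
VaR = −(0.760%) + 1.282 × 13.123% = 16.064%.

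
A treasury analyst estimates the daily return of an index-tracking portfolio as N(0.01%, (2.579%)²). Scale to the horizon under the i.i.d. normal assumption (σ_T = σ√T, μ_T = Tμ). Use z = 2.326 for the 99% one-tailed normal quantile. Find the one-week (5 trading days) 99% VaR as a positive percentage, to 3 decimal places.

σ_{5d} = 2.579% × √5 = 5.767%; μ_{5d} = 5 × 0.01% = 0.050%.
VaR = −(0.050%) + 2.326 × 5.767% = 13.364%.

13.364%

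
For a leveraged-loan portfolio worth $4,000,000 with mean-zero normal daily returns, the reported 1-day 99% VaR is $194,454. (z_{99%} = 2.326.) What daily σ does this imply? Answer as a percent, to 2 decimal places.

2.09%

VaR as a fraction: $194,454 / $4,000,000 = 4.861%.
σ = VaR / z = 4.861% / 2.326 = 2.090%.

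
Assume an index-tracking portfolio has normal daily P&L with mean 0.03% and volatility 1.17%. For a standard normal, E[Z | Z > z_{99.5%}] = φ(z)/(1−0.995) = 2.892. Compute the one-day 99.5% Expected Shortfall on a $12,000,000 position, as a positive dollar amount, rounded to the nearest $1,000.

ES = −(0.03%) + 1.17% × 2.892 = 3.354%.
On $12,000,000: 0.03354 × $12,000,000 = $402,480.

$402,000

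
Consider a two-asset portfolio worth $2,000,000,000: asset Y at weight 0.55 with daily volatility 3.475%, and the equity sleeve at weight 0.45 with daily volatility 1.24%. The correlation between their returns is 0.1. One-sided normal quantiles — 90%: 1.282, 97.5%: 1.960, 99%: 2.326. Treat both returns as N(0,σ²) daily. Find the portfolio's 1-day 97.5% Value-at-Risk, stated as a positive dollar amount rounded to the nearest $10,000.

$80,120,000

σ_p² = 0.55²·3.475² + 0.45²·1.24² + 2·0.1·0.55·0.45·3.475·1.24 = 4.1775 (%²).
σ_p = √4.1775 = 2.044%.
VaR = 1.960 × 2.044% = 4.006%; on $2,000,000,000 that is $80,120,000.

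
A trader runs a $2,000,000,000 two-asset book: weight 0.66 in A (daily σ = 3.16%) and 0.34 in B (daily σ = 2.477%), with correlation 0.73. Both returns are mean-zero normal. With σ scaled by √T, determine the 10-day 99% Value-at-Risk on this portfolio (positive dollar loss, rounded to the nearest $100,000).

$406,200,000

σ_p = √(0.66²·3.16² + 0.34²·2.477² + 2·0.73·0.66·0.34·3.16·2.477) = 2.761%.
σ_{10d} = 2.761% × √10 = 8.731%.
z(99%) = 2.326.
VaR = 2.326 × 8.731% = 20.308%; on $2,000,000,000 that is $406,160,000.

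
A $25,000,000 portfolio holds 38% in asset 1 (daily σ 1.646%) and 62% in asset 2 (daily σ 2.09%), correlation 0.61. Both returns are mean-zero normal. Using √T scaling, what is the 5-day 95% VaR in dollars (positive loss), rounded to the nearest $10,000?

σ_p = √(0.38²·1.646² + 0.62²·2.09² + 2·0.61·0.38·0.62·1.646·2.09) = 1.749%.
σ_{5d} = 1.749% × √5 = 3.911%.
z(95%) = 1.645.
VaR = 1.645 × 3.911% = 6.434%; on $25,000,000 that is $1,608,500.

$1,610,000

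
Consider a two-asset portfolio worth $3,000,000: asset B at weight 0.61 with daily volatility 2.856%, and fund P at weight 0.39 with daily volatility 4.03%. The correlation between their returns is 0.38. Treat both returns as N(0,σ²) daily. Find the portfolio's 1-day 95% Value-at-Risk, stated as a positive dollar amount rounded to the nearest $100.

σ_p² = 0.61²·2.856² + 0.39²·4.03² + 2·0.38·0.61·0.39·2.856·4.03 = 7.5864 (%²).
σ_p = √7.5864 = 2.754%.
At 95%, z = 1.645.
VaR = 1.645 × 2.754% = 4.530%; on $3,000,000 that is $135,900.

$135,900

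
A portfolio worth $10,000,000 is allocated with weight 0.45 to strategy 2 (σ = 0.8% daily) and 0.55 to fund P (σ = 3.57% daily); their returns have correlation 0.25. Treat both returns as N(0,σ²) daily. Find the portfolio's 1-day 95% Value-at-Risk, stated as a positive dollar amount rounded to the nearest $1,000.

$343,000

σ_p² = 0.45²·0.8² + 0.55²·3.57² + 2·0.25·0.45·0.55·0.8·3.57 = 4.3384 (%²).
σ_p = √4.3384 = 2.083%.
At 95%, z = 1.645.
VaR = 1.645 × 2.083% = 3.427%; on $10,000,000 that is $342,700.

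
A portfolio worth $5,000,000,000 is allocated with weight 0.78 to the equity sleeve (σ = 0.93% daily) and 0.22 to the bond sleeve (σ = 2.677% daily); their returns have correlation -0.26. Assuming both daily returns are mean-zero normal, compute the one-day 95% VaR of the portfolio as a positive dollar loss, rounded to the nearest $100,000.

$66,400,000

σ_p² = 0.78²·0.93² + 0.22²·2.677² + 2·-0.26·0.78·0.22·0.93·2.677 = 0.6509 (%²).
σ_p = √0.6509 = 0.807%.
At 95%, z = 1.645.
VaR = 1.645 × 0.807% = 1.328%; on $5,000,000,000 that is $66,400,000.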